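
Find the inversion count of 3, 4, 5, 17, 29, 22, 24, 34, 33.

3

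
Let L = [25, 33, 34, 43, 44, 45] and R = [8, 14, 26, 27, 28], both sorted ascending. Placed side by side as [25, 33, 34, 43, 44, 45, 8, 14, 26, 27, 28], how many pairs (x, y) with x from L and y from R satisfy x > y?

Count, for every r in R, how many entries of L exceed r:
r = 8: 25, 33, 34, 43, 44, 45 → 6
r = 14: 25, 33, 34, 43, 44, 45 → 6
r = 26: 33, 34, 43, 44, 45 → 5
r = 27: 33, 34, 43, 44, 45 → 5
r = 28: 33, 34, 43, 44, 45 → 5
Cross-inversions: 6 + 6 + 5 + 5 + 5 = 27

There are 27 cross-inversions.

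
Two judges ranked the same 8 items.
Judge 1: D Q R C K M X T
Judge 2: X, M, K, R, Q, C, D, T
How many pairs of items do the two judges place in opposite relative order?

There are 19 discordant pairs.

Assign each item its position (1..8) in the first ordering, then rewrite the second ordering as that position sequence:
positions: D→1, Q→2, R→3, C→4, K→5, M→6, X→7, T→8
second ordering as positions: [7, 6, 5, 3, 2, 4, 1, 8]
Discordant pairs = inversions in this position sequence.
7: 6, 5, 3, 2, 4, 1 → 6
6: 5, 3, 2, 4, 1 → 5
5: 3, 2, 4, 1 → 4
3: 2, 1 → 2
2: 1 → 1
4: 1 → 1
1: 0
8: 0
Total: 6 + 5 + 4 + 2 + 1 + 1 + 0 + 0 = 19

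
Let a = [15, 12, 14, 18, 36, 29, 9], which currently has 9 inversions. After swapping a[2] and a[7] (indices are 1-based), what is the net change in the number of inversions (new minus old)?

Positions 2 and 7 hold 12 and 9; after swapping, the array is [15, 9, 14, 18, 36, 29, 12].
Element-by-element contributions:
15: 3
9: 0
14: 1
18: 1
36: 2
29: 1
12: 0
Sum: 3 + 0 + 1 + 1 + 2 + 1 + 0 = 8
Change: 8 − 9 = -1

-1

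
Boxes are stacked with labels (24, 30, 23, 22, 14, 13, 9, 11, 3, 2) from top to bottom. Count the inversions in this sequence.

Count, for each position, how many later elements it exceeds:
24: 8
30: 8
23: 7
22: 6
14: 5
13: 4
9: 2
11: 2
3: 1
2: 0
Sum: 8 + 8 + 7 + 6 + 5 + 4 + 2 + 2 + 1 + 0 = 43

There are 43 inversions.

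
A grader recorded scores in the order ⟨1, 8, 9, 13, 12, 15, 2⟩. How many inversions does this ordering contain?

There are 6 inversions.

Inversion pairs (indices are 0-based):
(1,6): 8 > 2
(2,6): 9 > 2
(3,4): 13 > 12
(3,6): 13 > 2
(4,6): 12 > 2
(5,6): 15 > 2
That's 6 pairs.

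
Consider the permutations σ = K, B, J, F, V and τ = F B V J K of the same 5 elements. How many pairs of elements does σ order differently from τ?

Assign each item its position (1..5) in the first ordering, then rewrite the second ordering as that position sequence:
positions: K→1, B→2, J→3, F→4, V→5
second ordering as positions: [4, 2, 5, 3, 1]
Discordant pairs = inversions in this position sequence.
4: 2, 3, 1 → 3
2: 1 → 1
5: 3, 1 → 2
3: 1 → 1
1: 0
Total: 3 + 1 + 2 + 1 + 0 = 7

Discordant pairs: 7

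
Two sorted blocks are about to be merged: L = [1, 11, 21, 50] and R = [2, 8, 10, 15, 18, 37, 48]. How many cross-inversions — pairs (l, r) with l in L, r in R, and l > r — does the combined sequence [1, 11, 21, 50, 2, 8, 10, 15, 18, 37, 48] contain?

15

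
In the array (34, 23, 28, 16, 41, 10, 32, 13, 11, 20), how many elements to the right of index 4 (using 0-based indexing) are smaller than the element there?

5

The element at index 4 is 41.
Elements after it: 10, 32, 13, 11, 20
Those smaller than 41: 10, 32, 13, 11, 20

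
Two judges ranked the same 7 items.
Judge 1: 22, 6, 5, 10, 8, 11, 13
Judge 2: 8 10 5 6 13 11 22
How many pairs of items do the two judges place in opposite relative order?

Assign each item its position (1..7) in the first ordering, then rewrite the second ordering as that position sequence:
positions: 22→1, 6→2, 5→3, 10→4, 8→5, 11→6, 13→7
second ordering as positions: [5, 4, 3, 2, 7, 6, 1]
Discordant pairs = inversions in this position sequence.
5: 4, 3, 2, 1 → 4
4: 3, 2, 1 → 3
3: 2, 1 → 2
2: 1 → 1
7: 6, 1 → 2
6: 1 → 1
1: 0
Total: 4 + 3 + 2 + 1 + 2 + 1 + 0 = 13

13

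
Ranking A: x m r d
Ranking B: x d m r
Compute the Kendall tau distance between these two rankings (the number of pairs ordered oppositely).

There are 2 discordant pairs.

Assign each item its position (1..4) in the first ordering, then rewrite the second ordering as that position sequence:
positions: x→1, m→2, r→3, d→4
second ordering as positions: [1, 4, 2, 3]
Discordant pairs = inversions in this position sequence.
1: 0
4: 2, 3 → 2
2: 0
3: 0
Total: 0 + 2 + 0 + 0 = 2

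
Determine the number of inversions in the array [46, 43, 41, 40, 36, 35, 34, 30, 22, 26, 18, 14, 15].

76 out-of-order pairs

Element-by-element contributions:
46 → 43, 41, 40, 36, 35, 34, 30, 22, 26, 18, 14, 15 → 12
43 → 41, 40, 36, 35, 34, 30, 22, 26, 18, 14, 15 → 11
41 → 40, 36, 35, 34, 30, 22, 26, 18, 14, 15 → 10
40 → 36, 35, 34, 30, 22, 26, 18, 14, 15 → 9
36 → 35, 34, 30, 22, 26, 18, 14, 15 → 8
35 → 34, 30, 22, 26, 18, 14, 15 → 7
34 → 30, 22, 26, 18, 14, 15 → 6
30 → 22, 26, 18, 14, 15 → 5
22 → 18, 14, 15 → 3
26 → 18, 14, 15 → 3
18 → 14, 15 → 2
14 → none → 0
15 → none → 0
Sum: 12 + 11 + 10 + 9 + 8 + 7 + 6 + 5 + 3 + 3 + 2 + 0 + 0 = 76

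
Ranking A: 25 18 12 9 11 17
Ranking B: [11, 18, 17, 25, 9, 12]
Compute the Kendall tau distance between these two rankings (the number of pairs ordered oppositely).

Assign each item its position (1..6) in the first ordering, then rewrite the second ordering as that position sequence:
positions: 25→1, 18→2, 12→3, 9→4, 11→5, 17→6
second ordering as positions: [5, 2, 6, 1, 4, 3]
Discordant pairs = inversions in this position sequence.
5: 2, 1, 4, 3 → 4
2: 1 → 1
6: 1, 4, 3 → 3
1: 0
4: 3 → 1
3: 0
Total: 4 + 1 + 3 + 0 + 1 + 0 = 9

Discordant pairs: 9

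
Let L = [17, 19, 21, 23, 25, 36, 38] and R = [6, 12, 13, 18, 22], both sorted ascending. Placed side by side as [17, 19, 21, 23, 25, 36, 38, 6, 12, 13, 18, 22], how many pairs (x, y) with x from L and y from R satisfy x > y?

Split inversions: 31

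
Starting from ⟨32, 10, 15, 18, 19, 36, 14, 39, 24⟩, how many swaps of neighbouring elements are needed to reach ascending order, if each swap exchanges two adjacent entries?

Adjacent swaps: 12

Minimum adjacent swaps = number of inversions (each swap of adjacent out-of-order elements removes one inversion and no swap can remove more).
Count inversions — for each element, later elements that are smaller:
32: 10, 15, 18, 19, 14, 24 → 6
10: none → 0
15: 14 → 1
18: 14 → 1
19: 14 → 1
36: 14, 24 → 2
14: none → 0
39: 24 → 1
24: none → 0
Total inversions: 6 + 0 + 1 + 1 + 1 + 2 + 0 + 1 + 0 = 12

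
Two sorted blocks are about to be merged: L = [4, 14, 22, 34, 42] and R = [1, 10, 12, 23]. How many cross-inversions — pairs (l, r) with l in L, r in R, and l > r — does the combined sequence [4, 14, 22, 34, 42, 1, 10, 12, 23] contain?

Take each right-half value and tally the left-half values above it:
r = 1: 4, 14, 22, 34, 42 → 5
r = 10: 14, 22, 34, 42 → 4
r = 12: 14, 22, 34, 42 → 4
r = 23: 34, 42 → 2
Cross-inversions: 5 + 4 + 4 + 2 = 15

15 split inversions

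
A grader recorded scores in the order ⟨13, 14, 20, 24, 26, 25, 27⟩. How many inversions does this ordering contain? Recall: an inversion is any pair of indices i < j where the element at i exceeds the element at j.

Listing every pair i<j with a[i]>a[j] (using 0-based positions):
(4,5): 26 > 25
That's 1 pair.

1 out-of-order pair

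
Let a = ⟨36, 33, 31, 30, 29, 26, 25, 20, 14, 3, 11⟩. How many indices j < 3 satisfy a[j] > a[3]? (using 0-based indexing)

3 such elements

The element at index 3 is 30.
Elements before it: 36, 33, 31
Those larger than 30: 36, 33, 31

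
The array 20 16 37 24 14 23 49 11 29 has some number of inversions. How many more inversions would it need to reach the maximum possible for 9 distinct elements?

Maximum inversions for 9 distinct elements is C(9, 2) = 9·8/2 = 36.
Current inversions — for each element, count later smaller elements:
20: 3
16: 2
37: 5
24: 3
14: 1
23: 1
49: 2
11: 0
29: 0
Current total: 3 + 2 + 5 + 3 + 1 + 1 + 2 + 0 + 0 = 17
Shortfall: 36 − 17 = 19

19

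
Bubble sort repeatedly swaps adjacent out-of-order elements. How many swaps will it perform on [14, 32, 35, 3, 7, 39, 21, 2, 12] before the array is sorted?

Each adjacent swap fixes exactly one inversion, so the minimum swap count equals the number of inversions.
Count inversions — for each element, later elements that are smaller:
14: 3, 7, 2, 12 → 4
32: 3, 7, 21, 2, 12 → 5
35: 3, 7, 21, 2, 12 → 5
3: 2 → 1
7: 2 → 1
39: 21, 2, 12 → 3
21: 2, 12 → 2
2: none → 0
12: none → 0
Total inversions: 4 + 5 + 5 + 1 + 1 + 3 + 2 + 0 + 0 = 21

There are 21 adjacent swaps.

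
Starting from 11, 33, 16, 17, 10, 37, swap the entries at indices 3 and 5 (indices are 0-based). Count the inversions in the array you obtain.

7 inversions

Positions 3 and 5 hold 17 and 37; after swapping, the array is [11, 33, 16, 37, 10, 17].
Sweep left to right; for each value list the smaller values that follow it:
11 → 10 → 1
33 → 16, 10, 17 → 3
16 → 10 → 1
37 → 10, 17 → 2
10 → none → 0
17 → none → 0
Sum: 1 + 3 + 1 + 2 + 0 + 0 = 7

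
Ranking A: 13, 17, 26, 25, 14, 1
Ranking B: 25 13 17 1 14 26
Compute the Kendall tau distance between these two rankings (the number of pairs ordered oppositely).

Discordant pairs: 6

Assign each item its position (1..6) in the first ordering, then rewrite the second ordering as that position sequence:
positions: 13→1, 17→2, 26→3, 25→4, 14→5, 1→6
second ordering as positions: [4, 1, 2, 6, 5, 3]
Discordant pairs = inversions in this position sequence.
4: 1, 2, 3 → 3
1: 0
2: 0
6: 5, 3 → 2
5: 3 → 1
3: 0
Total: 3 + 0 + 0 + 2 + 1 + 0 = 6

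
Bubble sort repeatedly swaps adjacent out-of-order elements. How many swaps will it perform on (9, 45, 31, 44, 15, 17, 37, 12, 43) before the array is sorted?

There are 18 adjacent swaps.

The minimum number of adjacent swaps to sort an array equals its inversion count, since every such swap removes exactly one inversion.
Count inversions — for each element, later elements that are smaller:
9: none → 0
45: 31, 44, 15, 17, 37, 12, 43 → 7
31: 15, 17, 12 → 3
44: 15, 17, 37, 12, 43 → 5
15: 12 → 1
17: 12 → 1
37: 12 → 1
12: none → 0
43: none → 0
Total inversions: 0 + 7 + 3 + 5 + 1 + 1 + 1 + 0 + 0 = 18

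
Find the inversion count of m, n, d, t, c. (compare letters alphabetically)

6 inversions

Inversion pairs (indices are 1-based):
(1,3): m > d
(1,5): m > c
(2,3): n > d
(2,5): n > c
(3,5): d > c
(4,5): t > c
That's 6 pairs.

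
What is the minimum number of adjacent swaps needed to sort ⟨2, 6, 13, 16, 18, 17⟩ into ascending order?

Minimum adjacent swaps = number of inversions (each swap of adjacent out-of-order elements removes one inversion and no swap can remove more).
Count inversions — for each element, later elements that are smaller:
2: none → 0
6: none → 0
13: none → 0
16: none → 0
18: 17 → 1
17: none → 0
Total inversions: 0 + 0 + 0 + 0 + 1 + 0 = 1

1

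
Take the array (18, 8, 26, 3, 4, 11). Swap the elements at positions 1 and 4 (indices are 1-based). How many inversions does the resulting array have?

6 inversions

Positions 1 and 4 hold 18 and 3; after swapping, the array is [3, 8, 26, 18, 4, 11].
Count, for each position, how many later elements it exceeds:
3: 0
8: 1
26: 3
18: 2
4: 0
11: 0
Sum: 0 + 1 + 3 + 2 + 0 + 0 = 6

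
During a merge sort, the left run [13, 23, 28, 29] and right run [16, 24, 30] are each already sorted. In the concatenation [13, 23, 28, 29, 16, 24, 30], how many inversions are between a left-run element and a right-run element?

Take each right-half value and tally the left-half values above it:
r = 16: 23, 28, 29 → 3
r = 24: 28, 29 → 2
r = 30: none → 0
Cross-inversions: 3 + 2 + 0 = 5

Cross-inversions: 5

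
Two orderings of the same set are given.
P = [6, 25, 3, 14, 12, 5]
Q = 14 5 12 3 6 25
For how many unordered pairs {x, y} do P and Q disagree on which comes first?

12

Assign each item its position (1..6) in the first ordering, then rewrite the second ordering as that position sequence:
positions: 6→1, 25→2, 3→3, 14→4, 12→5, 5→6
second ordering as positions: [4, 6, 5, 3, 1, 2]
Discordant pairs = inversions in this position sequence.
4: 3, 1, 2 → 3
6: 5, 3, 1, 2 → 4
5: 3, 1, 2 → 3
3: 1, 2 → 2
1: 0
2: 0
Total: 3 + 4 + 3 + 2 + 0 + 0 = 12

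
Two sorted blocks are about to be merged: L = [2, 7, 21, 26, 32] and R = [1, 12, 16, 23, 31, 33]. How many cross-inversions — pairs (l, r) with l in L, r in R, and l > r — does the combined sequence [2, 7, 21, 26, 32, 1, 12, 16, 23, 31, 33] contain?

Count, for every r in R, how many entries of L exceed r:
r = 1: 2, 7, 21, 26, 32 → 5
r = 12: 21, 26, 32 → 3
r = 16: 21, 26, 32 → 3
r = 23: 26, 32 → 2
r = 31: 32 → 1
r = 33: none → 0
Cross-inversions: 5 + 3 + 3 + 2 + 1 + 0 = 14

There are 14 split inversions.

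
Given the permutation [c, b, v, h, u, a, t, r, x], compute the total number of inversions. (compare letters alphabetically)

Element-by-element contributions:
c → b, a → 2
b → a → 1
v → h, u, a, t, r → 5
h → a → 1
u → a, t, r → 3
a → none → 0
t → r → 1
r → none → 0
x → none → 0
Sum: 2 + 1 + 5 + 1 + 3 + 0 + 1 + 0 + 0 = 13

There are 13 out-of-order pairs.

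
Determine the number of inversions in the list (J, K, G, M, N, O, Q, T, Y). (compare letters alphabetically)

Element-by-element contributions:
J → G → 1
K → G → 1
G → none → 0
M → none → 0
N → none → 0
O → none → 0
Q → none → 0
T → none → 0
Y → none → 0
Sum: 1 + 1 + 0 + 0 + 0 + 0 + 0 + 0 + 0 = 2

There are 2 inversions.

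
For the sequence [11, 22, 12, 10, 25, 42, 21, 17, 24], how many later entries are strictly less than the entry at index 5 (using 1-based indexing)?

The element at index 5 is 25.
Elements after it: 42, 21, 17, 24
Those smaller than 25: 21, 17, 24

3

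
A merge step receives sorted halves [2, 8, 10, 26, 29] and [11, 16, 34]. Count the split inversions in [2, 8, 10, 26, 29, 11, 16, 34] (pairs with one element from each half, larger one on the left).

Cross-inversions: 4

Count, for every r in R, how many entries of L exceed r:
r = 11: 26, 29 → 2
r = 16: 26, 29 → 2
r = 34: none → 0
Cross-inversions: 2 + 2 + 0 = 4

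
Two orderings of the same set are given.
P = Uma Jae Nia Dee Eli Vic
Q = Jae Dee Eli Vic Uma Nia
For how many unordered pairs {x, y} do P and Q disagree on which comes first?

There are 7 disagreeing pairs.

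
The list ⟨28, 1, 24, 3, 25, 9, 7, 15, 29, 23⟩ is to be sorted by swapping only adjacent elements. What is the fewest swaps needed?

Each adjacent swap fixes exactly one inversion, so the minimum swap count equals the number of inversions.
Count inversions — for each element, later elements that are smaller:
28: 1, 24, 3, 25, 9, 7, 15, 23 → 8
1: none → 0
24: 3, 9, 7, 15, 23 → 5
3: none → 0
25: 9, 7, 15, 23 → 4
9: 7 → 1
7: none → 0
15: none → 0
29: 23 → 1
23: none → 0
Total inversions: 8 + 0 + 5 + 0 + 4 + 1 + 0 + 0 + 1 + 0 = 19

There are 19 swaps.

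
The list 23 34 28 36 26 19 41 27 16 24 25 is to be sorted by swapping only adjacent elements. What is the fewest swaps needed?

33

Minimum adjacent swaps = number of inversions (each swap of adjacent out-of-order elements removes one inversion and no swap can remove more).
Count inversions — for each element, later elements that are smaller:
23: 19, 16 → 2
34: 28, 26, 19, 27, 16, 24, 25 → 7
28: 26, 19, 27, 16, 24, 25 → 6
36: 26, 19, 27, 16, 24, 25 → 6
26: 19, 16, 24, 25 → 4
19: 16 → 1
41: 27, 16, 24, 25 → 4
27: 16, 24, 25 → 3
16: none → 0
24: none → 0
25: none → 0
Total inversions: 2 + 7 + 6 + 6 + 4 + 1 + 4 + 3 + 0 + 0 + 0 = 33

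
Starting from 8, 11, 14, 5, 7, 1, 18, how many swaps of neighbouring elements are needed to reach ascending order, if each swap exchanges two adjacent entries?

There are 11 swaps.

The minimum number of adjacent swaps to sort an array equals its inversion count, since every such swap removes exactly one inversion.
Count inversions — for each element, later elements that are smaller:
8: 5, 7, 1 → 3
11: 5, 7, 1 → 3
14: 5, 7, 1 → 3
5: 1 → 1
7: 1 → 1
1: none → 0
18: none → 0
Total inversions: 3 + 3 + 3 + 1 + 1 + 0 + 0 = 11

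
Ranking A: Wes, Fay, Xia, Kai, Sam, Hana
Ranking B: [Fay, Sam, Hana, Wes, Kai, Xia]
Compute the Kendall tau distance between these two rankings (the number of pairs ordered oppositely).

8

Assign each item its position (1..6) in the first ordering, then rewrite the second ordering as that position sequence:
positions: Wes→1, Fay→2, Xia→3, Kai→4, Sam→5, Hana→6
second ordering as positions: [2, 5, 6, 1, 4, 3]
Discordant pairs = inversions in this position sequence.
2: 1 → 1
5: 1, 4, 3 → 3
6: 1, 4, 3 → 3
1: 0
4: 3 → 1
3: 0
Total: 1 + 3 + 3 + 0 + 1 + 0 = 8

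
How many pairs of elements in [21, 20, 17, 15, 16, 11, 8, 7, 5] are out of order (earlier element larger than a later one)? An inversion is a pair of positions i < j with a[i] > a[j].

Sweep left to right; for each value list the smaller values that follow it:
21 → 20, 17, 15, 16, 11, 8, 7, 5 → 8
20 → 17, 15, 16, 11, 8, 7, 5 → 7
17 → 15, 16, 11, 8, 7, 5 → 6
15 → 11, 8, 7, 5 → 4
16 → 11, 8, 7, 5 → 4
11 → 8, 7, 5 → 3
8 → 7, 5 → 2
7 → 5 → 1
5 → none → 0
Sum: 8 + 7 + 6 + 4 + 4 + 3 + 2 + 1 + 0 = 35

35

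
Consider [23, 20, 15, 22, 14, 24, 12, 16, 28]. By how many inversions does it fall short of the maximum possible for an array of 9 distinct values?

Maximum inversions for 9 distinct elements is C(9, 2) = 9·8/2 = 36.
Current inversions — for each element, count later smaller elements:
23: 6
20: 4
15: 2
22: 3
14: 1
24: 2
12: 0
16: 0
28: 0
Current total: 6 + 4 + 2 + 3 + 1 + 2 + 0 + 0 + 0 = 18
Shortfall: 36 − 18 = 18

18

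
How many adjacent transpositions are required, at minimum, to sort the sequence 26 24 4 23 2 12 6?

16 adjacent swaps

The minimum number of adjacent swaps to sort an array equals its inversion count, since every such swap removes exactly one inversion.
Count inversions — for each element, later elements that are smaller:
26: 24, 4, 23, 2, 12, 6 → 6
24: 4, 23, 2, 12, 6 → 5
4: 2 → 1
23: 2, 12, 6 → 3
2: none → 0
12: 6 → 1
6: none → 0
Total inversions: 6 + 5 + 1 + 3 + 0 + 1 + 0 = 16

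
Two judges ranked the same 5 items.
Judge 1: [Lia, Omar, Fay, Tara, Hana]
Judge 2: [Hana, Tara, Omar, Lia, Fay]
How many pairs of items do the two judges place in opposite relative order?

There are 8 discordant pairs.

Assign each item its position (1..5) in the first ordering, then rewrite the second ordering as that position sequence:
positions: Lia→1, Omar→2, Fay→3, Tara→4, Hana→5
second ordering as positions: [5, 4, 2, 1, 3]
Discordant pairs = inversions in this position sequence.
5: 4, 2, 1, 3 → 4
4: 2, 1, 3 → 3
2: 1 → 1
1: 0
3: 0
Total: 4 + 3 + 1 + 0 + 0 = 8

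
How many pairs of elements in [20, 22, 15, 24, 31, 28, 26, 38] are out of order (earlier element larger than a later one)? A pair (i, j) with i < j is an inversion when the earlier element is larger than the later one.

For each element, count later entries that are smaller:
20 → 15 → 1
22 → 15 → 1
15 → none → 0
24 → none → 0
31 → 28, 26 → 2
28 → 26 → 1
26 → none → 0
38 → none → 0
Sum: 1 + 1 + 0 + 0 + 2 + 1 + 0 + 0 = 5

5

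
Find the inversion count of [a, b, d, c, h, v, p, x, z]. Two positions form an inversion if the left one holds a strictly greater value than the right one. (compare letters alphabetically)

2 inversions

Element-by-element contributions:
a: 0
b: 0
d: 1
c: 0
h: 0
v: 1
p: 0
x: 0
z: 0
Sum: 0 + 0 + 1 + 0 + 0 + 1 + 0 + 0 + 0 = 2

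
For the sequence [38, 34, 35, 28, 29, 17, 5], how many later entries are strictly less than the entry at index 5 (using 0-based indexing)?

1 such element

The element at index 5 is 17.
Elements after it: 5
Those smaller than 17: 5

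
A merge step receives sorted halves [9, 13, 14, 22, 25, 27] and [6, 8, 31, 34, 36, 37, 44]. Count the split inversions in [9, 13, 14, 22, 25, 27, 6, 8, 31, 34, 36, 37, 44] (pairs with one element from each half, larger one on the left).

Count, for every r in R, how many entries of L exceed r:
r = 6: 9, 13, 14, 22, 25, 27 → 6
r = 8: 9, 13, 14, 22, 25, 27 → 6
r = 31: none → 0
r = 34: none → 0
r = 36: none → 0
r = 37: none → 0
r = 44: none → 0
Cross-inversions: 6 + 6 + 0 + 0 + 0 + 0 + 0 = 12

12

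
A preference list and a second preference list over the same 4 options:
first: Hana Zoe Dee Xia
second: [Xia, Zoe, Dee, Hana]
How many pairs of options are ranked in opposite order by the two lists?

5

Assign each item its position (1..4) in the first ordering, then rewrite the second ordering as that position sequence:
positions: Hana→1, Zoe→2, Dee→3, Xia→4
second ordering as positions: [4, 2, 3, 1]
Discordant pairs = inversions in this position sequence.
4: 2, 3, 1 → 3
2: 1 → 1
3: 1 → 1
1: 0
Total: 3 + 1 + 1 + 0 = 5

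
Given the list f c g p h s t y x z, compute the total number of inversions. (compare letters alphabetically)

3

Element-by-element contributions:
f: 1
c: 0
g: 0
p: 1
h: 0
s: 0
t: 0
y: 1
x: 0
z: 0
Sum: 1 + 0 + 0 + 1 + 0 + 0 + 0 + 1 + 0 + 0 = 3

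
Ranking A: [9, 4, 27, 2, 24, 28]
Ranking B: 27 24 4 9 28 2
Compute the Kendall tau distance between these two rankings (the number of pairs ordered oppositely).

Assign each item its position (1..6) in the first ordering, then rewrite the second ordering as that position sequence:
positions: 9→1, 4→2, 27→3, 2→4, 24→5, 28→6
second ordering as positions: [3, 5, 2, 1, 6, 4]
Discordant pairs = inversions in this position sequence.
3: 2, 1 → 2
5: 2, 1, 4 → 3
2: 1 → 1
1: 0
6: 4 → 1
4: 0
Total: 2 + 3 + 1 + 0 + 1 + 0 = 7

7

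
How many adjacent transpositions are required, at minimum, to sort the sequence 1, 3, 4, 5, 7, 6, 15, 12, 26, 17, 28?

3 swaps

Each adjacent swap fixes exactly one inversion, so the minimum swap count equals the number of inversions.
Count inversions — for each element, later elements that are smaller:
1: none → 0
3: none → 0
4: none → 0
5: none → 0
7: 6 → 1
6: none → 0
15: 12 → 1
12: none → 0
26: 17 → 1
17: none → 0
28: none → 0
Total inversions: 0 + 0 + 0 + 0 + 1 + 0 + 1 + 0 + 1 + 0 + 0 = 3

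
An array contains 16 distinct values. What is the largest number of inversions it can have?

120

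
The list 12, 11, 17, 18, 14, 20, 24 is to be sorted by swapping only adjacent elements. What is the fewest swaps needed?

Minimum adjacent swaps = number of inversions (each swap of adjacent out-of-order elements removes one inversion and no swap can remove more).
Count inversions — for each element, later elements that are smaller:
12: 11 → 1
11: none → 0
17: 14 → 1
18: 14 → 1
14: none → 0
20: none → 0
24: none → 0
Total inversions: 1 + 0 + 1 + 1 + 0 + 0 + 0 = 3

Swaps: 3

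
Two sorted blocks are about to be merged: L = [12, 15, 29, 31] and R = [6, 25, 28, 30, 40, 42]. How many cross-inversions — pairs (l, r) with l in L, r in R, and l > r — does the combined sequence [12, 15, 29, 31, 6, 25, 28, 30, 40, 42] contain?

For each element r of the right run, count left-run elements greater than r:
r = 6: 12, 15, 29, 31 → 4
r = 25: 29, 31 → 2
r = 28: 29, 31 → 2
r = 30: 31 → 1
r = 40: none → 0
r = 42: none → 0
Cross-inversions: 4 + 2 + 2 + 1 + 0 + 0 = 9

9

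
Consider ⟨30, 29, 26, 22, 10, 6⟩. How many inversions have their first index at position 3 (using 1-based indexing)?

3

The element at index 3 is 26.
Elements after it: 22, 10, 6
Those smaller than 26: 22, 10, 6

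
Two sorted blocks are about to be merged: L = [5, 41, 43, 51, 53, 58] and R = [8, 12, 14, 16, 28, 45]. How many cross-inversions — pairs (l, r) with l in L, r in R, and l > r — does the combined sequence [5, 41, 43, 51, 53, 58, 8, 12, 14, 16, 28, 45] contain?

Count, for every r in R, how many entries of L exceed r:
r = 8: 41, 43, 51, 53, 58 → 5
r = 12: 41, 43, 51, 53, 58 → 5
r = 14: 41, 43, 51, 53, 58 → 5
r = 16: 41, 43, 51, 53, 58 → 5
r = 28: 41, 43, 51, 53, 58 → 5
r = 45: 51, 53, 58 → 3
Cross-inversions: 5 + 5 + 5 + 5 + 5 + 3 = 28

28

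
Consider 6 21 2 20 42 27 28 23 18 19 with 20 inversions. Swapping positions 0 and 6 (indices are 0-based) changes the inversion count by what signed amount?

+7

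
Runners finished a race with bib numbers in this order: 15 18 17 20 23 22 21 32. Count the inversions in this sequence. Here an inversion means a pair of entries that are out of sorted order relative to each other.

4

Sweep left to right; for each value list the smaller values that follow it:
15 → none → 0
18 → 17 → 1
17 → none → 0
20 → none → 0
23 → 22, 21 → 2
22 → 21 → 1
21 → none → 0
32 → none → 0
Sum: 0 + 1 + 0 + 0 + 2 + 1 + 0 + 0 = 4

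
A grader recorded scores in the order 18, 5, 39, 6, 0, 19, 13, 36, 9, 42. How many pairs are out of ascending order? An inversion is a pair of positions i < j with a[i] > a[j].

17

Sweep left to right; for each value list the smaller values that follow it:
18 → 5, 6, 0, 13, 9 → 5
5 → 0 → 1
39 → 6, 0, 19, 13, 36, 9 → 6
6 → 0 → 1
0 → none → 0
19 → 13, 9 → 2
13 → 9 → 1
36 → 9 → 1
9 → none → 0
42 → none → 0
Sum: 5 + 1 + 6 + 1 + 0 + 2 + 1 + 1 + 0 + 0 = 17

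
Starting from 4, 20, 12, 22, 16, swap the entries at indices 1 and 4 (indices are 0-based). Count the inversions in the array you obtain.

2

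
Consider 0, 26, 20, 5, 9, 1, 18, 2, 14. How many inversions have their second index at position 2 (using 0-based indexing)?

1

The element at index 2 is 20.
Elements before it: 0, 26
Those larger than 20: 26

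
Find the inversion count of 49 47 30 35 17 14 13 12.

There are 27 inversions.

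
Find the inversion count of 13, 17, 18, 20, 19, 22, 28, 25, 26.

For each element, count later entries that are smaller:
13: 0
17: 0
18: 0
20: 1
19: 0
22: 0
28: 2
25: 0
26: 0
Sum: 0 + 0 + 0 + 1 + 0 + 0 + 2 + 0 + 0 = 3

3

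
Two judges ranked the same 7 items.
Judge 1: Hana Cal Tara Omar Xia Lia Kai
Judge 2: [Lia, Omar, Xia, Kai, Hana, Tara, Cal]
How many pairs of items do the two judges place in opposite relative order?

15 discordant pairs

Assign each item its position (1..7) in the first ordering, then rewrite the second ordering as that position sequence:
positions: Hana→1, Cal→2, Tara→3, Omar→4, Xia→5, Lia→6, Kai→7
second ordering as positions: [6, 4, 5, 7, 1, 3, 2]
Discordant pairs = inversions in this position sequence.
6: 4, 5, 1, 3, 2 → 5
4: 1, 3, 2 → 3
5: 1, 3, 2 → 3
7: 1, 3, 2 → 3
1: 0
3: 2 → 1
2: 0
Total: 5 + 3 + 3 + 3 + 0 + 1 + 0 = 15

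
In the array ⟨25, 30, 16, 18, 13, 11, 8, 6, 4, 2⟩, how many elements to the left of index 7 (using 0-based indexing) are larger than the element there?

The element at index 7 is 6.
Elements before it: 25, 30, 16, 18, 13, 11, 8
Those larger than 6: 25, 30, 16, 18, 13, 11, 8

7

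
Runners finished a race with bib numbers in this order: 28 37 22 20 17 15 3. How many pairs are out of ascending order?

20

Count, for each position, how many later elements it exceeds:
28: 5
37: 5
22: 4
20: 3
17: 2
15: 1
3: 0
Sum: 5 + 5 + 4 + 3 + 2 + 1 + 0 = 20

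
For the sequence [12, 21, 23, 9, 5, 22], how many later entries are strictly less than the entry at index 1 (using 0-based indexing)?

2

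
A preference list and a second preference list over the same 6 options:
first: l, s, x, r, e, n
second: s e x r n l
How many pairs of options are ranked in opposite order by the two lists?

There are 7 pairs.

Assign each item its position (1..6) in the first ordering, then rewrite the second ordering as that position sequence:
positions: l→1, s→2, x→3, r→4, e→5, n→6
second ordering as positions: [2, 5, 3, 4, 6, 1]
Discordant pairs = inversions in this position sequence.
2: 1 → 1
5: 3, 4, 1 → 3
3: 1 → 1
4: 1 → 1
6: 1 → 1
1: 0
Total: 1 + 3 + 1 + 1 + 1 + 0 = 7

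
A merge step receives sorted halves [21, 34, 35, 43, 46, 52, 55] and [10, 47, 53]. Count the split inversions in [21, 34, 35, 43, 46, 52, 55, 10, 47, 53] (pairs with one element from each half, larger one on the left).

For each element r of the right run, count left-run elements greater than r:
r = 10: 21, 34, 35, 43, 46, 52, 55 → 7
r = 47: 52, 55 → 2
r = 53: 55 → 1
Cross-inversions: 7 + 2 + 1 = 10

10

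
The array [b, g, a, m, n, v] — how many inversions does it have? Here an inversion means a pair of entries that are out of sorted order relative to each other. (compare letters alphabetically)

2

Listing every pair i<j with a[i]>a[j] (using 1-based positions):
(1,3): b > a
(2,3): g > a
That's 2 pairs.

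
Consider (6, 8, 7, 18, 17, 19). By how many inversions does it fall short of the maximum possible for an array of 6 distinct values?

Maximum inversions for 6 distinct elements is C(6, 2) = 6·5/2 = 15.
Current inversions — for each element, count later smaller elements:
6: 0
8: 1
7: 0
18: 1
17: 0
19: 0
Current total: 0 + 1 + 0 + 1 + 0 + 0 = 2
Shortfall: 15 − 2 = 13

13 inversions short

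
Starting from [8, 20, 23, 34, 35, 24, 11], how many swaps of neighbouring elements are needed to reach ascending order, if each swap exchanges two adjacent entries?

The minimum number of adjacent swaps to sort an array equals its inversion count, since every such swap removes exactly one inversion.
Count inversions — for each element, later elements that are smaller:
8: none → 0
20: 11 → 1
23: 11 → 1
34: 24, 11 → 2
35: 24, 11 → 2
24: 11 → 1
11: none → 0
Total inversions: 0 + 1 + 1 + 2 + 2 + 1 + 0 = 7

Swaps: 7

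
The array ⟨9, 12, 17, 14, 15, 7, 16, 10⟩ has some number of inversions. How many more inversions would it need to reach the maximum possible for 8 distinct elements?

15 inversions short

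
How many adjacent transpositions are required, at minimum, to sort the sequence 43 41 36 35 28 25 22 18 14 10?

Swaps: 45

Minimum adjacent swaps = number of inversions (each swap of adjacent out-of-order elements removes one inversion and no swap can remove more).
Count inversions — for each element, later elements that are smaller:
43: 41, 36, 35, 28, 25, 22, 18, 14, 10 → 9
41: 36, 35, 28, 25, 22, 18, 14, 10 → 8
36: 35, 28, 25, 22, 18, 14, 10 → 7
35: 28, 25, 22, 18, 14, 10 → 6
28: 25, 22, 18, 14, 10 → 5
25: 22, 18, 14, 10 → 4
22: 18, 14, 10 → 3
18: 14, 10 → 2
14: 10 → 1
10: none → 0
Total inversions: 9 + 8 + 7 + 6 + 5 + 4 + 3 + 2 + 1 + 0 = 45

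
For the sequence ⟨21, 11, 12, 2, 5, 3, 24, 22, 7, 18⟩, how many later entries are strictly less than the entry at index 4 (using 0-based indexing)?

The element at index 4 is 5.
Elements after it: 3, 24, 22, 7, 18
Those smaller than 5: 3

1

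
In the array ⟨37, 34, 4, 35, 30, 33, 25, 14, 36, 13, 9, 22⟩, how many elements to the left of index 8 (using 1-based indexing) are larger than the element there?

6

The element at index 8 is 14.
Elements before it: 37, 34, 4, 35, 30, 33, 25
Those larger than 14: 37, 34, 35, 30, 33, 25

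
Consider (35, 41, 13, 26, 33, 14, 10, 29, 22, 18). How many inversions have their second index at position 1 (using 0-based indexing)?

0

The element at index 1 is 41.
Elements before it: 35
None of them are larger than 41.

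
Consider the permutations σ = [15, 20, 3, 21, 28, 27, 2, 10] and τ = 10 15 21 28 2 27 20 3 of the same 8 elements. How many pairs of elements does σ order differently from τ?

16 discordant pairs

Assign each item its position (1..8) in the first ordering, then rewrite the second ordering as that position sequence:
positions: 15→1, 20→2, 3→3, 21→4, 28→5, 27→6, 2→7, 10→8
second ordering as positions: [8, 1, 4, 5, 7, 6, 2, 3]
Discordant pairs = inversions in this position sequence.
8: 1, 4, 5, 7, 6, 2, 3 → 7
1: 0
4: 2, 3 → 2
5: 2, 3 → 2
7: 6, 2, 3 → 3
6: 2, 3 → 2
2: 0
3: 0
Total: 7 + 0 + 2 + 2 + 3 + 2 + 0 + 0 = 16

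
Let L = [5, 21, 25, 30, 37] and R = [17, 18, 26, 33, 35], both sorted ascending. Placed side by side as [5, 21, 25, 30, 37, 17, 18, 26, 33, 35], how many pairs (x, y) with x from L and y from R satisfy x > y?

For each element r of the right run, count left-run elements greater than r:
r = 17: 21, 25, 30, 37 → 4
r = 18: 21, 25, 30, 37 → 4
r = 26: 30, 37 → 2
r = 33: 37 → 1
r = 35: 37 → 1
Cross-inversions: 4 + 4 + 2 + 1 + 1 = 12

12 cross-inversions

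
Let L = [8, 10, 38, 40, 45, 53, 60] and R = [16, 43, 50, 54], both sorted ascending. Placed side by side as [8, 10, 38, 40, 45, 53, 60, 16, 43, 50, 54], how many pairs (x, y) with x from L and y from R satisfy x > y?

11

For each element r of the right run, count left-run elements greater than r:
r = 16: 38, 40, 45, 53, 60 → 5
r = 43: 45, 53, 60 → 3
r = 50: 53, 60 → 2
r = 54: 60 → 1
Cross-inversions: 5 + 3 + 2 + 1 = 11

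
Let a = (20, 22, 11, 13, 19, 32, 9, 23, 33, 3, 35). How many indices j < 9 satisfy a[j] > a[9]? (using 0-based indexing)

The element at index 9 is 3.
Elements before it: 20, 22, 11, 13, 19, 32, 9, 23, 33
Those larger than 3: 20, 22, 11, 13, 19, 32, 9, 23, 33

9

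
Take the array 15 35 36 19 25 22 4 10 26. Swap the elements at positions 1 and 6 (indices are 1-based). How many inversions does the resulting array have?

Positions 1 and 6 hold 15 and 22; after swapping, the array is [22, 35, 36, 19, 25, 15, 4, 10, 26].
Sweep left to right; for each value list the smaller values that follow it:
22 → 19, 15, 4, 10 → 4
35 → 19, 25, 15, 4, 10, 26 → 6
36 → 19, 25, 15, 4, 10, 26 → 6
19 → 15, 4, 10 → 3
25 → 15, 4, 10 → 3
15 → 4, 10 → 2
4 → none → 0
10 → none → 0
26 → none → 0
Sum: 4 + 6 + 6 + 3 + 3 + 2 + 0 + 0 + 0 = 24

24 inversions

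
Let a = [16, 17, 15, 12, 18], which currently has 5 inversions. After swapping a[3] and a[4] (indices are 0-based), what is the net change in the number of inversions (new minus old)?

Positions 3 and 4 hold 12 and 18; after swapping, the array is [16, 17, 15, 18, 12].
Sweep left to right; for each value list the smaller values that follow it:
16: 2
17: 2
15: 1
18: 1
12: 0
Sum: 2 + 2 + 1 + 1 + 0 = 6
Change: 6 − 5 = +1

+1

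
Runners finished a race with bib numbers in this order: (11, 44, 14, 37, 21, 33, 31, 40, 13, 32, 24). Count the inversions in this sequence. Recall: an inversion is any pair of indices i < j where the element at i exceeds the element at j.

27 out-of-order pairs

Sweep left to right; for each value list the smaller values that follow it:
11 → none → 0
44 → 14, 37, 21, 33, 31, 40, 13, 32, 24 → 9
14 → 13 → 1
37 → 21, 33, 31, 13, 32, 24 → 6
21 → 13 → 1
33 → 31, 13, 32, 24 → 4
31 → 13, 24 → 2
40 → 13, 32, 24 → 3
13 → none → 0
32 → 24 → 1
24 → none → 0
Sum: 0 + 9 + 1 + 6 + 1 + 4 + 2 + 3 + 0 + 1 + 0 = 27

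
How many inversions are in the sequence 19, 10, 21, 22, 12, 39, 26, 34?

6

Element-by-element contributions:
19: 2
10: 0
21: 1
22: 1
12: 0
39: 2
26: 0
34: 0
Sum: 2 + 0 + 1 + 1 + 0 + 2 + 0 + 0 = 6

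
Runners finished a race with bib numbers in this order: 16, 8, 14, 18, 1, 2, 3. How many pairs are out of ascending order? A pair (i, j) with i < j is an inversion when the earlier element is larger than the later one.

For each element, count later entries that are smaller:
16: 5
8: 3
14: 3
18: 3
1: 0
2: 0
3: 0
Sum: 5 + 3 + 3 + 3 + 0 + 0 + 0 = 14

Out-of-order pairs: 14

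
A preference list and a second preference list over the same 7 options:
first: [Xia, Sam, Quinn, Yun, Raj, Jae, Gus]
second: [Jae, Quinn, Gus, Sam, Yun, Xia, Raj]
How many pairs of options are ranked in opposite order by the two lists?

Pairs: 13

Assign each item its position (1..7) in the first ordering, then rewrite the second ordering as that position sequence:
positions: Xia→1, Sam→2, Quinn→3, Yun→4, Raj→5, Jae→6, Gus→7
second ordering as positions: [6, 3, 7, 2, 4, 1, 5]
Discordant pairs = inversions in this position sequence.
6: 3, 2, 4, 1, 5 → 5
3: 2, 1 → 2
7: 2, 4, 1, 5 → 4
2: 1 → 1
4: 1 → 1
1: 0
5: 0
Total: 5 + 2 + 4 + 1 + 1 + 0 + 0 = 13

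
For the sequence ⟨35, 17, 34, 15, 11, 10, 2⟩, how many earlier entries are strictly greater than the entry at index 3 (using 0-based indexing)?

3

The element at index 3 is 15.
Elements before it: 35, 17, 34
Those larger than 15: 35, 17, 34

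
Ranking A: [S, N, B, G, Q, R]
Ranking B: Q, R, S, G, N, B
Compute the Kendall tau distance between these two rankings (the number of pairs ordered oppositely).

Assign each item its position (1..6) in the first ordering, then rewrite the second ordering as that position sequence:
positions: S→1, N→2, B→3, G→4, Q→5, R→6
second ordering as positions: [5, 6, 1, 4, 2, 3]
Discordant pairs = inversions in this position sequence.
5: 1, 4, 2, 3 → 4
6: 1, 4, 2, 3 → 4
1: 0
4: 2, 3 → 2
2: 0
3: 0
Total: 4 + 4 + 0 + 2 + 0 + 0 = 10

There are 10 discordant pairs.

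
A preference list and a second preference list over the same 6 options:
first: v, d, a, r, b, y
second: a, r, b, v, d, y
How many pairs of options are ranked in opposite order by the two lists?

6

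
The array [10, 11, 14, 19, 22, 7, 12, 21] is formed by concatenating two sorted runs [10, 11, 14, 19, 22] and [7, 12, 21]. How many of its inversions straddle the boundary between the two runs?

Cross-inversions: 9

Take each right-half value and tally the left-half values above it:
r = 7: 10, 11, 14, 19, 22 → 5
r = 12: 14, 19, 22 → 3
r = 21: 22 → 1
Cross-inversions: 5 + 3 + 1 = 9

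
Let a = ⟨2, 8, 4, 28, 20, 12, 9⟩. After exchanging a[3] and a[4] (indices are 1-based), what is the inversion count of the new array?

8 inversions

Positions 3 and 4 hold 4 and 28; after swapping, the array is [2, 8, 28, 4, 20, 12, 9].
For each element, count later entries that are smaller:
2 → none → 0
8 → 4 → 1
28 → 4, 20, 12, 9 → 4
4 → none → 0
20 → 12, 9 → 2
12 → 9 → 1
9 → none → 0
Sum: 0 + 1 + 4 + 0 + 2 + 1 + 0 = 8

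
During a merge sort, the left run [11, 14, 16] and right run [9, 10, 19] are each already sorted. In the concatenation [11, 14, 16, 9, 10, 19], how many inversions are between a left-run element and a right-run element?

6 cross-inversions

For each element r of the right run, count left-run elements greater than r:
r = 9: 11, 14, 16 → 3
r = 10: 11, 14, 16 → 3
r = 19: none → 0
Cross-inversions: 3 + 3 + 0 = 6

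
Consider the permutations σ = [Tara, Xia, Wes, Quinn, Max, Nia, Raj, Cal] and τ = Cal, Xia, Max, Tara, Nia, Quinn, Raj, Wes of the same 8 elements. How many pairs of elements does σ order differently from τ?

15 discordant pairs

Assign each item its position (1..8) in the first ordering, then rewrite the second ordering as that position sequence:
positions: Tara→1, Xia→2, Wes→3, Quinn→4, Max→5, Nia→6, Raj→7, Cal→8
second ordering as positions: [8, 2, 5, 1, 6, 4, 7, 3]
Discordant pairs = inversions in this position sequence.
8: 2, 5, 1, 6, 4, 7, 3 → 7
2: 1 → 1
5: 1, 4, 3 → 3
1: 0
6: 4, 3 → 2
4: 3 → 1
7: 3 → 1
3: 0
Total: 7 + 1 + 3 + 0 + 2 + 1 + 1 + 0 = 15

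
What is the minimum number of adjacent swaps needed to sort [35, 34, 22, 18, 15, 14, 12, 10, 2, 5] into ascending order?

44 swaps

Minimum adjacent swaps = number of inversions (each swap of adjacent out-of-order elements removes one inversion and no swap can remove more).
Count inversions — for each element, later elements that are smaller:
35: 34, 22, 18, 15, 14, 12, 10, 2, 5 → 9
34: 22, 18, 15, 14, 12, 10, 2, 5 → 8
22: 18, 15, 14, 12, 10, 2, 5 → 7
18: 15, 14, 12, 10, 2, 5 → 6
15: 14, 12, 10, 2, 5 → 5
14: 12, 10, 2, 5 → 4
12: 10, 2, 5 → 3
10: 2, 5 → 2
2: none → 0
5: none → 0
Total inversions: 9 + 8 + 7 + 6 + 5 + 4 + 3 + 2 + 0 + 0 = 44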